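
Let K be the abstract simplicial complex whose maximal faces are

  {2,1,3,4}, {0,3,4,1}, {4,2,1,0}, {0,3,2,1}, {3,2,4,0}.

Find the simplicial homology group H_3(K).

K has 5 vertices, 10 edges, 10 triangles, 5 3-simplices.
rank ∂_3 = 4, rank ∂_4 = 0 ⇒ b_3 = 5 − 4 − 0 = 1. So H_3 = Z.

H_3 = Z.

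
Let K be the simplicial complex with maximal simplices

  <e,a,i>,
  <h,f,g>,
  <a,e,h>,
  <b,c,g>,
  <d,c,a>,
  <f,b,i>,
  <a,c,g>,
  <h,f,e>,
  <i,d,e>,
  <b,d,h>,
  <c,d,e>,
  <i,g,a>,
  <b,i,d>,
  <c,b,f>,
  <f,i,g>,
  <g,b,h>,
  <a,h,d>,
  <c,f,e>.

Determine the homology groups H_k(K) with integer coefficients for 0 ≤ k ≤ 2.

H_0 ≅ Z,  H_1 ≅ Z ⊕ Z_2,  H_2 = 0.

K has 9 vertices, 27 edges, 18 triangles.
rank ∂_0 = 0, rank ∂_1 = 8 ⇒ b_0 = 9 − 0 − 8 = 1; all invariant factors of ∂_1 are 1 so no torsion. So H_0 = Z.
rank ∂_1 = 8, rank ∂_2 = 18 ⇒ b_1 = 27 − 8 − 18 = 1; ∂_2 has invariant factor(s) [2] giving torsion. So H_1 = Z ⊕ Z_2.
rank ∂_2 = 18, rank ∂_3 = 0 ⇒ b_2 = 18 − 18 − 0 = 0. So H_2 = 0.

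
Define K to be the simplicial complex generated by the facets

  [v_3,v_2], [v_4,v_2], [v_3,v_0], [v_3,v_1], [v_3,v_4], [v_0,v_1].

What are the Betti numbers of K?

b_0 = 1, b_1 = 2.

Fix the vertex order v_0 < v_1 < v_2 < v_3 < v_4 and write every simplex with vertices in increasing order. Then dim K = 1 and the simplices of K are:

  0-simplices (5): [v_0], [v_1], [v_2], [v_3], [v_4]
  1-simplices (6): [v_0,v_1], [v_0,v_3], [v_1,v_3], [v_2,v_3], [v_2,v_4], [v_3,v_4]

so the chain groups are C_0 ≅ Z^5, C_1 ≅ Z^6.

The boundary map ∂_1: C_1 → C_0 sends each edge [p,q] (with p < q) to q − p.
The 5×6 boundary matrix has rank 4 and Smith normal form diag(1,1,1,1).

From H_k ≅ ker(∂_k) / im(∂_{k+1}) we obtain:

  H_0: rank C_0 − rank ∂_1 = 5 − 4 = 1, and the invariant factors of ∂_1 are all 1, so H_0 = Z.
  H_1: rank ker ∂_1 − rank ∂_2 = (6 − 4) − 0 = 2, and there is no ∂_2, so H_1 = Z^2.

As a check, the Euler characteristic is 5 − 6 = -1, which agrees with 1 − 2 = -1.
(K is a triangulation of a wedge of 2 circles.)

Hence the Betti numbers are b_0 = 1, b_1 = 2.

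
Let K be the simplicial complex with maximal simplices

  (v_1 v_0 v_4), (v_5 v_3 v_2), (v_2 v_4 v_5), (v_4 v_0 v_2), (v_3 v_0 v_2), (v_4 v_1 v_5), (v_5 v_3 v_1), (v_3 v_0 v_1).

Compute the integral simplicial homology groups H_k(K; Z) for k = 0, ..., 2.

H_0 = Z,  H_1 = 0,  H_2 = Z.

Take the total order v_0 < v_1 < v_2 < v_3 < v_4 < v_5 on the vertex set. Then K (dimension 2) consists of the simplices:

  0-simplices (6): [v_0], [v_1], [v_2], [v_3], [v_4], [v_5]
  1-simplices (12): [v_0,v_1], [v_0,v_2], [v_0,v_3], [v_0,v_4], [v_1,v_3], [v_1,v_4], [v_1,v_5], [v_2,v_3], [v_2,v_4], [v_2,v_5], [v_3,v_5], [v_4,v_5]
  2-simplices (8): [v_0,v_1,v_3], [v_0,v_1,v_4], [v_0,v_2,v_3], [v_0,v_2,v_4], [v_1,v_3,v_5], [v_1,v_4,v_5], [v_2,v_3,v_5], [v_2,v_4,v_5]

giving chain groups C_0 ≅ Z^6, C_1 ≅ Z^12, C_2 ≅ Z^8.

∂_1: C_1 → C_0 maps an edge to its endpoints' difference, ∂[p,q] = q − p.
The 6×12 boundary matrix has rank 5 and Smith normal form diag(1,1,1,1,1).

The boundary map ∂_2: C_2 → C_1 acts by ∂[p,q,r] = [q,r] − [p,r] + [p,q]. For instance
  ∂[v_2,v_4,v_5] = [v_4,v_5] − [v_2,v_5] + [v_2,v_4],
  ∂[v_1,v_4,v_5] = [v_4,v_5] − [v_1,v_5] + [v_1,v_4].
This gives a 12×8 integer matrix of rank 7; reducing to Smith normal form yields diagonal entries (1,1,1,1,1,1,1).

Reading off H_k = ker ∂_k / im ∂_{k+1}:

  H_0: rank C_0 − rank ∂_1 = 6 − 5 = 1, and the invariant factors of ∂_1 are all 1, so H_0 = Z.
  H_1: rank ker ∂_1 − rank ∂_2 = (12 − 5) − 7 = 0, and the invariant factors of ∂_2 are all 1, so H_1 = 0.
  H_2: rank ker ∂_2 − rank ∂_3 = (8 − 7) − 0 = 1, and there is no ∂_3, so H_2 = Z.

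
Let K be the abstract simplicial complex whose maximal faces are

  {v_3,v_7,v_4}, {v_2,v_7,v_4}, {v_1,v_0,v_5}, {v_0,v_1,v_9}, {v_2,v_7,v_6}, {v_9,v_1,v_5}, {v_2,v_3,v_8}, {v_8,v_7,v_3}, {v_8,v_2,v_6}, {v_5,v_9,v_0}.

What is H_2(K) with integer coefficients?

K has 10 vertices, 18 edges, 10 triangles.
rank ∂_2 = 9, rank ∂_3 = 0 ⇒ b_2 = 10 − 9 − 0 = 1. So H_2 = Z.

H_2 ≅ Z.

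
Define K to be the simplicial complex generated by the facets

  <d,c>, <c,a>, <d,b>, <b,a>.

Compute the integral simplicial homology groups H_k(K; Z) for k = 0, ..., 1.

H_0 = Z,  H_1 = Z.

We work with the vertex ordering a < b < c < d. The simplices of K, each written with vertices in increasing order, are:

  0-simplices (4): a, b, c, d
  1-simplices (4): ab, ac, bd, cd

so the chain groups are C_0 ≅ Z^4, C_1 ≅ Z^4.

Boundary ∂_1: C_1 → C_0 is given by ∂[p,q] = [q] − [p]. For instance
  ∂ab = b − a.
This gives a 4×4 integer matrix of rank 3; reducing to Smith normal form yields diagonal entries (1,1,1).

From H_k ≅ ker(∂_k) / im(∂_{k+1}) we obtain:

  H_0: rank C_0 − rank ∂_1 = 4 − 3 = 1, and the invariant factors of ∂_1 are all 1, so H_0 ≅ Z.
  H_1: rank ker ∂_1 − rank ∂_2 = (4 − 3) − 0 = 1, and there is no ∂_2, so H_1 ≅ Z.

As a check, the Euler characteristic is 4 − 4 = 0, which agrees with 1 − 1 = 0.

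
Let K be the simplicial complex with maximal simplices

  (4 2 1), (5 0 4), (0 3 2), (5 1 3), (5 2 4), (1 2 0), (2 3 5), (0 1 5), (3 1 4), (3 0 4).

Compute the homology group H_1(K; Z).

H_1 ≅ Z/2Z.

Order the vertices as 0 < 1 < 2 < 3 < 4 < 5. Listing each simplex with vertices in this order, K has dimension 2 with simplices:

  0-simplices (6): [0], [1], [2], [3], [4], [5]
  1-simplices (15): [0,1], [0,2], [0,3], [0,4], [0,5], [1,2], [1,3], [1,4], [1,5], [2,3], [2,4], [2,5], [3,4], [3,5], [4,5]
  2-simplices (10): [0,1,2], [0,1,5], [0,2,3], [0,3,4], [0,4,5], [1,2,4], [1,3,4], [1,3,5], [2,3,5], [2,4,5]

Hence C_0 ≅ Z^6, C_1 ≅ Z^15, C_2 ≅ Z^10.

The boundary map ∂_1: C_1 → C_0 is given by ∂[p,q] = [q] − [p].
As a 6×15 matrix over Z this has rank 5, with invariant factors (1,1,1,1,1).

Boundary ∂_2: C_2 → C_1 maps a triangle to the signed sum of its edges. For instance
  ∂[0,3,4] = [3,4] − [0,4] + [0,3],
  ∂[0,1,2] = [1,2] − [0,2] + [0,1].
As a 15×10 matrix over Z this has rank 10, with invariant factors (1,1,1,1,1,1,1,1,1,2).

From H_k ≅ ker(∂_k) / im(∂_{k+1}) we obtain:

  H_1: rank ker ∂_1 − rank ∂_2 = (15 − 5) − 10 = 0, and ∂_2 has invariant factor 2 > 1, so H_1 ≅ Z/2Z.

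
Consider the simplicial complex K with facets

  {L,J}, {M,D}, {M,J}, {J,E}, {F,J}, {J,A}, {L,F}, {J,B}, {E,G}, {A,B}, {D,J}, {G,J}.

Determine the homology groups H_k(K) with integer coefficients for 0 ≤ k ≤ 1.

H_0 = Z,  H_1 = Z^4.

Order the vertices as A < B < D < E < F < G < J < L < M. Listing each simplex with vertices in this order, K has dimension 1 with simplices:

  0-simplices (9): A, B, D, E, F, G, J, L, M
  1-simplices (12): AB, AJ, BJ, DJ, DM, EG, EJ, FJ, FL, GJ, JL, JM

so the chain groups are C_0 ≅ Z^9, C_1 ≅ Z^12.

∂_1: C_1 → C_0 is given by ∂[p,q] = [q] − [p]. For instance
  ∂AJ = J − A.
As a 9×12 matrix over Z this has rank 8, with invariant factors (1,1,1,1,1,1,1,1).

Now H_k = ker ∂_k / im ∂_{k+1}, so:

  H_0: rank C_0 − rank ∂_1 = 9 − 8 = 1, and the invariant factors of ∂_1 are all 1, so H_0 ≅ Z.
  H_1: rank ker ∂_1 − rank ∂_2 = (12 − 8) − 0 = 4, and there is no ∂_2, so H_1 ≅ Z^4.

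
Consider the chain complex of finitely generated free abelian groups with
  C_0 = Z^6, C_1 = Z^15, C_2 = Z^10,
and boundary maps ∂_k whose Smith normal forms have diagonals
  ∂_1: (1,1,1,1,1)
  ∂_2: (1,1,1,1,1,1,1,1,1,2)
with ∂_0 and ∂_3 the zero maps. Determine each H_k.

H_0 = Z,  H_1 = Z/2,  H_2 = 0.

H_0: b_0 = 6 − 0 − 5 = 1; torsion from ∂_1 factors > 1: none. So H_0 = Z.
H_1: b_1 = 15 − 5 − 10 = 0; torsion from ∂_2 factors > 1: [2]. So H_1 = Z/2.
H_2: b_2 = 10 − 10 − 0 = 0; torsion from ∂_3 factors > 1: none. So H_2 = 0.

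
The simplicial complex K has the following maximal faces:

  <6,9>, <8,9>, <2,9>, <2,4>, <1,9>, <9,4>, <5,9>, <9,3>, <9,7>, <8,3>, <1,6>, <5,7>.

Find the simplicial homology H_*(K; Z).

H_0 = Z,  H_1 = Z^4.

We work with the vertex ordering 1 < 2 < 3 < 4 < 5 < 6 < 7 < 8 < 9. The simplices of K, each written with vertices in increasing order, are:

  0-simplices (9): [1], [2], [3], [4], [5], [6], [7], [8], [9]
  1-simplices (12): [1,6], [1,9], [2,4], [2,9], [3,8], [3,9], [4,9], [5,7], [5,9], [6,9], [7,9], [8,9]

giving chain groups C_0 ≅ Z^9, C_1 ≅ Z^12.

∂_1: C_1 → C_0 sends each edge [p,q] (with p < q) to q − p. For instance
  ∂[8,9] = [9] − [8].
This gives a 9×12 integer matrix of rank 8; reducing to Smith normal form yields diagonal entries (1,1,1,1,1,1,1,1).

From H_k ≅ ker(∂_k) / im(∂_{k+1}) we obtain:

  H_0: rank C_0 − rank ∂_1 = 9 − 8 = 1, and the invariant factors of ∂_1 are all 1, so H_0 ≅ Z.
  H_1: rank ker ∂_1 − rank ∂_2 = (12 − 8) − 0 = 4, and there is no ∂_2, so H_1 ≅ Z^4.

(K is a triangulation of a wedge of 4 circles.)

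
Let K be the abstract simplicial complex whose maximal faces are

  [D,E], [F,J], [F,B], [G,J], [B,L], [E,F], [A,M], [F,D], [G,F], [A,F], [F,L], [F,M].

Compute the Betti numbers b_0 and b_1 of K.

We work with the vertex ordering A < B < D < E < F < G < J < L < M. The simplices of K, each written with vertices in increasing order, are:

  0-simplices (9): A, B, D, E, F, G, J, L, M
  1-simplices (12): AF, AM, BF, BL, DE, DF, EF, FG, FJ, FL, FM, GJ

Hence C_0 ≅ Z^9, C_1 ≅ Z^12.

∂_1: C_1 → C_0 is given by ∂[p,q] = [q] − [p].
This gives a 9×12 integer matrix of rank 8; reducing to Smith normal form yields diagonal entries (1,1,1,1,1,1,1,1).

Computing H_k = (kernel of ∂_k) / (image of ∂_{k+1}):

  H_0: rank C_0 − rank ∂_1 = 9 − 8 = 1, and the invariant factors of ∂_1 are all 1, so H_0 = Z.
  H_1: rank ker ∂_1 − rank ∂_2 = (12 − 8) − 0 = 4, and there is no ∂_2, so H_1 = Z^4.

Hence the Betti numbers are b_0 = 1, b_1 = 4.

b_0 = 1, b_1 = 4.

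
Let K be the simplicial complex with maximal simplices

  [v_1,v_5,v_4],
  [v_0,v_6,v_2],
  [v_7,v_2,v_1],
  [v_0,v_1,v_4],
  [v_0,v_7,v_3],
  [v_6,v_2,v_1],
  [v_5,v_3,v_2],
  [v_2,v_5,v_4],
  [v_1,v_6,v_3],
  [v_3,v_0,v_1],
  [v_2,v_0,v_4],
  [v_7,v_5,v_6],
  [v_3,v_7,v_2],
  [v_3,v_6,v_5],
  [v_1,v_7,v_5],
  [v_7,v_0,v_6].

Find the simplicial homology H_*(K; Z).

H_0 ≅ Z,  H_1 ≅ Z^2,  H_2 ≅ Z.

Fix the vertex order v_0 < v_1 < v_2 < v_3 < v_4 < v_5 < v_6 < v_7 and write every simplex with vertices in increasing order. Then dim K = 2 and the simplices of K are:

  0-simplices (8): [v_0], [v_1], [v_2], [v_3], [v_4], [v_5], [v_6], [v_7]
  1-simplices (24): (24 of them)
  2-simplices (16): (16 of them)

so the chain groups are C_0 ≅ Z^8, C_1 ≅ Z^24, C_2 ≅ Z^16.

Boundary ∂_1: C_1 → C_0 maps an edge to its endpoints' difference, ∂[p,q] = q − p. For instance
  ∂[v_0,v_2] = [v_2] − [v_0].
As a 8×24 matrix over Z this has rank 7, with invariant factors (1,1,1,1,1,1,1).

Boundary ∂_2: C_2 → C_1 acts by ∂[p,q,r] = [q,r] − [p,r] + [p,q]. For instance
  ∂[v_5,v_6,v_7] = [v_6,v_7] − [v_5,v_7] + [v_5,v_6],
  ∂[v_0,v_6,v_7] = [v_6,v_7] − [v_0,v_7] + [v_0,v_6].
As a 24×16 matrix over Z this has rank 15, with invariant factors (1,1,1,1,1,1,1,1,1,1,1,1,1,1,1).

Now H_k = ker ∂_k / im ∂_{k+1}, so:

  H_0: rank C_0 − rank ∂_1 = 8 − 7 = 1, and the invariant factors of ∂_1 are all 1, so H_0 ≅ Z.
  H_1: rank ker ∂_1 − rank ∂_2 = (24 − 7) − 15 = 2, and the invariant factors of ∂_2 are all 1, so H_1 ≅ Z^2.
  H_2: rank ker ∂_2 − rank ∂_3 = (16 − 15) − 0 = 1, and there is no ∂_3, so H_2 ≅ Z.

As a check, the Euler characteristic is 8 − 24 + 16 = 0, which agrees with 1 − 2 + 1 = 0.
(K is a triangulation of the torus T^2.)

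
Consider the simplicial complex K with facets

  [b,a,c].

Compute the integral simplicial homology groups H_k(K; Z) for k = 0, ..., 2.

Order the vertices as a < b < c. Listing each simplex with vertices in this order, K has dimension 2 with simplices:

  0-simplices (3): a, b, c
  1-simplices (3): ab, ac, bc
  2-simplices (1): abc

so the chain groups are C_0 ≅ Z^3, C_1 ≅ Z^3, C_2 ≅ Z^1.

Boundary ∂_1: C_1 → C_0 maps an edge to its endpoints' difference, ∂[p,q] = q − p.
As a 3×3 matrix over Z this has rank 2, with invariant factors (1,1).

The boundary map ∂_2: C_2 → C_1 acts by ∂[p,q,r] = [q,r] − [p,r] + [p,q]. For instance
  ∂abc = bc − ac + ab.
As a 3×1 matrix over Z this has rank 1, with invariant factors (1).

From H_k ≅ ker(∂_k) / im(∂_{k+1}) we obtain:

  H_0: rank C_0 − rank ∂_1 = 3 − 2 = 1, and the invariant factors of ∂_1 are all 1, so H_0 ≅ Z.
  H_1: rank ker ∂_1 − rank ∂_2 = (3 − 2) − 1 = 0, and the invariant factors of ∂_2 are all 1, so H_1 ≅ 0.
  H_2: rank ker ∂_2 − rank ∂_3 = (1 − 1) − 0 = 0, and there is no ∂_3, so H_2 ≅ 0.

H_0 = Z,  H_1 = 0,  H_2 = 0.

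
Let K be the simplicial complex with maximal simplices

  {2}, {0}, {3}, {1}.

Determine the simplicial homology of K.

H_0 = Z^4.

Take the total order 0 < 1 < 2 < 3 on the vertex set. Then K (dimension 0) consists of the simplices:

  0-simplices (4): [0], [1], [2], [3]

so the chain groups are C_0 ≅ Z^4.

Now H_k = ker ∂_k / im ∂_{k+1}, so:

  H_0: rank C_0 − rank ∂_1 = 4 − 0 = 4, and there is no ∂_1, so H_0 = Z^4.

(K is a triangulation of a set of 4 points.)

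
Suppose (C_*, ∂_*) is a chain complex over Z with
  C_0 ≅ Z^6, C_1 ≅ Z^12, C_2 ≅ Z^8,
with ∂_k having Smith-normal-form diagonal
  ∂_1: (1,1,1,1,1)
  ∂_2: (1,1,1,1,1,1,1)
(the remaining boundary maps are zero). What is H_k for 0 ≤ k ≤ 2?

H_0: b_0 = 6 − 0 − 5 = 1; torsion from ∂_1 factors > 1: none. So H_0 = Z.
H_1: b_1 = 12 − 5 − 7 = 0; torsion from ∂_2 factors > 1: none. So H_1 = 0.
H_2: b_2 = 8 − 7 − 0 = 1; torsion from ∂_3 factors > 1: none. So H_2 = Z.

H_0 = Z,  H_1 = 0,  H_2 = Z.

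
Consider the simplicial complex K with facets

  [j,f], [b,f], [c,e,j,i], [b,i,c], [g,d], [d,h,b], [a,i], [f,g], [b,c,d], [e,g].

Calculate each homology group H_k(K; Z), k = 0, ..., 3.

K has 10 vertices, 18 edges, 7 triangles, 1 3-simplex.
rank ∂_0 = 0, rank ∂_1 = 9 ⇒ b_0 = 10 − 0 − 9 = 1; all invariant factors of ∂_1 are 1 so no torsion. So H_0 = Z.
rank ∂_1 = 9, rank ∂_2 = 6 ⇒ b_1 = 18 − 9 − 6 = 3; all invariant factors of ∂_2 are 1 so no torsion. So H_1 = Z^3.
rank ∂_2 = 6, rank ∂_3 = 1 ⇒ b_2 = 7 − 6 − 1 = 0; all invariant factors of ∂_3 are 1 so no torsion. So H_2 = 0.
rank ∂_3 = 1, rank ∂_4 = 0 ⇒ b_3 = 1 − 1 − 0 = 0. So H_3 = 0.

H_0 = Z,  H_1 = Z^3,  H_2 = 0,  H_3 = 0.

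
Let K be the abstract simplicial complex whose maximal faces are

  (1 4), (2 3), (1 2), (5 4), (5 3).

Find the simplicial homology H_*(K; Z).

H_0 = Z,  H_1 = Z.

K has 5 vertices, 5 edges.
rank ∂_0 = 0, rank ∂_1 = 4 ⇒ b_0 = 5 − 0 − 4 = 1; all invariant factors of ∂_1 are 1 so no torsion. So H_0 = Z.
rank ∂_1 = 4, rank ∂_2 = 0 ⇒ b_1 = 5 − 4 − 0 = 1. So H_1 = Z.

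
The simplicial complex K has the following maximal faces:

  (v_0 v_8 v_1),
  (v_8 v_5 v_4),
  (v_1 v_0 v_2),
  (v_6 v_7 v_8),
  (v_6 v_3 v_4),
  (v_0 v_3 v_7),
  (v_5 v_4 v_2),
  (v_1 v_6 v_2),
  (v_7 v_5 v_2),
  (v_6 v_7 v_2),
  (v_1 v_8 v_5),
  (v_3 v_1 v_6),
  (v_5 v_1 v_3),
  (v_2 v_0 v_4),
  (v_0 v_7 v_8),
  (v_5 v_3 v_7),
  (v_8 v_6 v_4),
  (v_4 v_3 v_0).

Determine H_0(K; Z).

H_0 = Z.

Order the vertices as v_0 < v_1 < v_2 < v_3 < v_4 < v_5 < v_6 < v_7 < v_8. Listing each simplex with vertices in this order, K has dimension 2 with simplices:

  0-simplices (9): [v_0], [v_1], [v_2], [v_3], [v_4], [v_5], [v_6], [v_7], [v_8]
  1-simplices (27): (27 of them)
  2-simplices (18): (18 of them)

giving chain groups C_0 ≅ Z^9, C_1 ≅ Z^27, C_2 ≅ Z^18.

Boundary ∂_1: C_1 → C_0 maps an edge to its endpoints' difference, ∂[p,q] = q − p. For instance
  ∂[v_3,v_6] = [v_6] − [v_3].
The 9×27 boundary matrix has rank 8 and Smith normal form diag(1,1,1,1,1,1,1,1).

Boundary ∂_2: C_2 → C_1 maps a triangle to the signed sum of its edges. For instance
  ∂[v_1,v_3,v_6] = [v_3,v_6] − [v_1,v_6] + [v_1,v_3],
  ∂[v_6,v_7,v_8] = [v_7,v_8] − [v_6,v_8] + [v_6,v_7].
As a 27×18 matrix over Z this has rank 17, with invariant factors (1,1,1,1,1,1,1,1,1,1,1,1,1,1,1,1,1).

Reading off H_k = ker ∂_k / im ∂_{k+1}:

  H_0: rank C_0 − rank ∂_1 = 9 − 8 = 1, and the invariant factors of ∂_1 are all 1, so H_0 ≅ Z.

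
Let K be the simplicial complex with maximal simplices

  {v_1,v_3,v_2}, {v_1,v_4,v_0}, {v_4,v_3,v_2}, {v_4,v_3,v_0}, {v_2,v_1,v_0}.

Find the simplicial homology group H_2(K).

Take the total order v_0 < v_1 < v_2 < v_3 < v_4 on the vertex set. Then K (dimension 2) consists of the simplices:

  0-simplices (5): [v_0], [v_1], [v_2], [v_3], [v_4]
  1-simplices (10): [v_0,v_1], [v_0,v_2], [v_0,v_3], [v_0,v_4], [v_1,v_2], [v_1,v_3], [v_1,v_4], [v_2,v_3], [v_2,v_4], [v_3,v_4]
  2-simplices (5): [v_0,v_1,v_2], [v_0,v_1,v_4], [v_0,v_3,v_4], [v_1,v_2,v_3], [v_2,v_3,v_4]

so the chain groups are C_0 ≅ Z^5, C_1 ≅ Z^10, C_2 ≅ Z^5.

∂_1: C_1 → C_0 is given by ∂[p,q] = [q] − [p].
This gives a 5×10 integer matrix of rank 4; reducing to Smith normal form yields diagonal entries (1,1,1,1).

Boundary ∂_2: C_2 → C_1 sends each 2-simplex [p,q,r] to [q,r] − [p,r] + [p,q]. For instance
  ∂[v_1,v_2,v_3] = [v_2,v_3] − [v_1,v_3] + [v_1,v_2],
  ∂[v_2,v_3,v_4] = [v_3,v_4] − [v_2,v_4] + [v_2,v_3].
The resulting 10×5 matrix has rank 5, and its Smith normal form has invariant factors (1,1,1,1,1).

From H_k ≅ ker(∂_k) / im(∂_{k+1}) we obtain:

  H_2: rank ker ∂_2 − rank ∂_3 = (5 − 5) − 0 = 0, and there is no ∂_3, so H_2 ≅ 0.

(K is a triangulation of the Möbius band.)

H_2 = 0.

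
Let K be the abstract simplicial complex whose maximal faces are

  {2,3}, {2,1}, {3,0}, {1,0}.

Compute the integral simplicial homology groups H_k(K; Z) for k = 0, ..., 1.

H_0 = Z,  H_1 = Z.

Order the vertices as 0 < 1 < 2 < 3. Listing each simplex with vertices in this order, K has dimension 1 with simplices:

  0-simplices (4): [0], [1], [2], [3]
  1-simplices (4): [0,1], [0,3], [1,2], [2,3]

giving chain groups C_0 ≅ Z^4, C_1 ≅ Z^4.

Boundary ∂_1: C_1 → C_0 sends each edge [p,q] (with p < q) to q − p. For instance
  ∂[0,1] = [1] − [0].
This gives a 4×4 integer matrix of rank 3; reducing to Smith normal form yields diagonal entries (1,1,1).

From H_k ≅ ker(∂_k) / im(∂_{k+1}) we obtain:

  H_0: rank C_0 − rank ∂_1 = 4 − 3 = 1, and the invariant factors of ∂_1 are all 1, so H_0 ≅ Z.
  H_1: rank ker ∂_1 − rank ∂_2 = (4 − 3) − 0 = 1, and there is no ∂_2, so H_1 ≅ Z.

As a check, the Euler characteristic is 4 − 4 = 0, which agrees with 1 − 1 = 0.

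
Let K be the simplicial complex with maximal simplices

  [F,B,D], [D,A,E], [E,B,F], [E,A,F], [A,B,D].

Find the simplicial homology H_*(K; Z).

H_0 = Z,  H_1 = Z,  H_2 = 0.

Take the total order A < B < D < E < F on the vertex set. Then K (dimension 2) consists of the simplices:

  0-simplices (5): A, B, D, E, F
  1-simplices (10): AB, AD, AE, AF, BD, BE, BF, DE, DF, EF
  2-simplices (5): ABD, ADE, AEF, BDF, BEF

giving chain groups C_0 ≅ Z^5, C_1 ≅ Z^10, C_2 ≅ Z^5.

Boundary ∂_1: C_1 → C_0 sends each edge [p,q] (with p < q) to q − p. For instance
  ∂AB = B − A.
The resulting 5×10 matrix has rank 4, and its Smith normal form has invariant factors (1,1,1,1).

∂_2: C_2 → C_1 maps a triangle to the signed sum of its edges. For instance
  ∂ADE = DE − AE + AD,
  ∂AEF = EF − AF + AE.
As a 10×5 matrix over Z this has rank 5, with invariant factors (1,1,1,1,1).

Computing H_k = (kernel of ∂_k) / (image of ∂_{k+1}):

  H_0: rank C_0 − rank ∂_1 = 5 − 4 = 1, and the invariant factors of ∂_1 are all 1, so H_0 = Z.
  H_1: rank ker ∂_1 − rank ∂_2 = (10 − 4) − 5 = 1, and the invariant factors of ∂_2 are all 1, so H_1 = Z.
  H_2: rank ker ∂_2 − rank ∂_3 = (5 − 5) − 0 = 0, and there is no ∂_3, so H_2 = 0.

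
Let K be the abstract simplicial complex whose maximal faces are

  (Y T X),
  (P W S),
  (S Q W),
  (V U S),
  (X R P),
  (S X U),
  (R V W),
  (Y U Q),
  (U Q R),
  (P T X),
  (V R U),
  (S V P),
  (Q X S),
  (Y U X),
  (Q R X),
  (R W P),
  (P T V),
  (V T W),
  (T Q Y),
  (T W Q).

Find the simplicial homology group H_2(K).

Fix the vertex order P < Q < R < S < T < U < V < W < X < Y and write every simplex with vertices in increasing order. Then dim K = 2 and the simplices of K are:

  0-simplices (10): P, Q, R, S, T, U, V, W, X, Y
  1-simplices (30): PR, PS, PT, PV, PW, PX, QR, QS, QT, QU, QW, QX, QY, RU, RV, RW, RX, SU, SV, SW, SX, TV, TW, TX, TY, UV, UX, UY, VW, XY
  2-simplices (20): PRW, PRX, PSV, PSW, PTV, PTX, QRU, QRX, QSW, QSX, QTW, QTY, QUY, RUV, RVW, SUV, SUX, TVW, TXY, UXY

giving chain groups C_0 ≅ Z^10, C_1 ≅ Z^30, C_2 ≅ Z^20.

The boundary map ∂_1: C_1 → C_0 sends each edge [p,q] (with p < q) to q − p. For instance
  ∂PV = V − P.
As a 10×30 matrix over Z this has rank 9, with invariant factors (1,1,1,1,1,1,1,1,1).

Boundary ∂_2: C_2 → C_1 sends each 2-simplex [p,q,r] to [q,r] − [p,r] + [p,q]. For instance
  ∂QTW = TW − QW + QT,
  ∂QSW = SW − QW + QS.
The 30×20 boundary matrix has rank 20 and Smith normal form diag(1,1,1,1,1,1,1,1,1,1,1,1,1,1,1,1,1,1,1,2).

Now H_k = ker ∂_k / im ∂_{k+1}, so:

  H_2: rank ker ∂_2 − rank ∂_3 = (20 − 20) − 0 = 0, and there is no ∂_3, so H_2 ≅ 0.

H_2 = 0.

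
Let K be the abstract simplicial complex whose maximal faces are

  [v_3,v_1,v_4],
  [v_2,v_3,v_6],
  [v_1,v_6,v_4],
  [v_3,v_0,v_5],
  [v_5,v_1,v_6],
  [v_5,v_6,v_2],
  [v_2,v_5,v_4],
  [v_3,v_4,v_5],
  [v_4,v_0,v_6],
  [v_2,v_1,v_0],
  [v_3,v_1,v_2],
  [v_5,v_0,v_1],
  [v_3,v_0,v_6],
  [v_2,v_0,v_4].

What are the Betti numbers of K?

Order the vertices as v_0 < v_1 < v_2 < v_3 < v_4 < v_5 < v_6. Listing each simplex with vertices in this order, K has dimension 2 with simplices:

  0-simplices (7): [v_0], [v_1], [v_2], [v_3], [v_4], [v_5], [v_6]
  1-simplices (21): (21 of them)
  2-simplices (14): (14 of them)

so the chain groups are C_0 ≅ Z^7, C_1 ≅ Z^21, C_2 ≅ Z^14.

The boundary map ∂_1: C_1 → C_0 maps an edge to its endpoints' difference, ∂[p,q] = q − p.
As a 7×21 matrix over Z this has rank 6, with invariant factors (1,1,1,1,1,1).

The boundary map ∂_2: C_2 → C_1 sends each 2-simplex [p,q,r] to [q,r] − [p,r] + [p,q]. For instance
  ∂[v_2,v_4,v_5] = [v_4,v_5] − [v_2,v_5] + [v_2,v_4],
  ∂[v_2,v_3,v_6] = [v_3,v_6] − [v_2,v_6] + [v_2,v_3].
This gives a 21×14 integer matrix of rank 13; reducing to Smith normal form yields diagonal entries (1,1,1,1,1,1,1,1,1,1,1,1,1).

Computing H_k = (kernel of ∂_k) / (image of ∂_{k+1}):

  H_0: rank C_0 − rank ∂_1 = 7 − 6 = 1, and the invariant factors of ∂_1 are all 1, so H_0 = Z.
  H_1: rank ker ∂_1 − rank ∂_2 = (21 − 6) − 13 = 2, and the invariant factors of ∂_2 are all 1, so H_1 = Z^2.
  H_2: rank ker ∂_2 − rank ∂_3 = (14 − 13) − 0 = 1, and there is no ∂_3, so H_2 = Z.

Hence the Betti numbers are b_0 = 1, b_1 = 2, b_2 = 1.

b_0 = 1, b_1 = 2, b_2 = 1.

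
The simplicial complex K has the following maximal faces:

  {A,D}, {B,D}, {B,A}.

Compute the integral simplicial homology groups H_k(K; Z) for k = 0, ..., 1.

Order the vertices as A < B < D. Listing each simplex with vertices in this order, K has dimension 1 with simplices:

  0-simplices (3): A, B, D
  1-simplices (3): AB, AD, BD

Hence C_0 ≅ Z^3, C_1 ≅ Z^3.

The boundary map ∂_1: C_1 → C_0 maps an edge to its endpoints' difference, ∂[p,q] = q − p. For instance
  ∂AB = B − A.
This gives a 3×3 integer matrix of rank 2; reducing to Smith normal form yields diagonal entries (1,1).

Computing H_k = (kernel of ∂_k) / (image of ∂_{k+1}):

  H_0: rank C_0 − rank ∂_1 = 3 − 2 = 1, and the invariant factors of ∂_1 are all 1, so H_0 = Z.
  H_1: rank ker ∂_1 − rank ∂_2 = (3 − 2) − 0 = 1, and there is no ∂_2, so H_1 = Z.

H_0 ≅ Z,  H_1 ≅ Z.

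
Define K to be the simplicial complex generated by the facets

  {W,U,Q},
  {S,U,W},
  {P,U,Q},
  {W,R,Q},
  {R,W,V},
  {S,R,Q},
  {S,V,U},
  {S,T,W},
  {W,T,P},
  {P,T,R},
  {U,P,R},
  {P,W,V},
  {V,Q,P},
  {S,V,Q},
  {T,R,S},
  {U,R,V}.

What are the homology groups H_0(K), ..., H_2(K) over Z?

Take the total order P < Q < R < S < T < U < V < W on the vertex set. Then K (dimension 2) consists of the simplices:

  0-simplices (8): P, Q, R, S, T, U, V, W
  1-simplices (24): PQ, PR, PT, PU, PV, PW, QR, QS, QU, QV, QW, RS, RT, RU, RV, RW, ST, SU, SV, SW, TW, UV, UW, VW
  2-simplices (16): PQU, PQV, PRT, PRU, PTW, PVW, QRS, QRW, QSV, QUW, RST, RUV, RVW, STW, SUV, SUW

Hence C_0 ≅ Z^8, C_1 ≅ Z^24, C_2 ≅ Z^16.

∂_1: C_1 → C_0 is given by ∂[p,q] = [q] − [p].
This gives a 8×24 integer matrix of rank 7; reducing to Smith normal form yields diagonal entries (1,1,1,1,1,1,1).

∂_2: C_2 → C_1 maps a triangle to the signed sum of its edges. For instance
  ∂STW = TW − SW + ST,
  ∂QRS = RS − QS + QR.
This gives a 24×16 integer matrix of rank 15; reducing to Smith normal form yields diagonal entries (1,1,1,1,1,1,1,1,1,1,1,1,1,1,1).

Reading off H_k = ker ∂_k / im ∂_{k+1}:

  H_0: rank C_0 − rank ∂_1 = 8 − 7 = 1, and the invariant factors of ∂_1 are all 1, so H_0 ≅ Z.
  H_1: rank ker ∂_1 − rank ∂_2 = (24 − 7) − 15 = 2, and the invariant factors of ∂_2 are all 1, so H_1 ≅ Z^2.
  H_2: rank ker ∂_2 − rank ∂_3 = (16 − 15) − 0 = 1, and there is no ∂_3, so H_2 ≅ Z.

H_0 ≅ Z,  H_1 ≅ Z^2,  H_2 ≅ Z.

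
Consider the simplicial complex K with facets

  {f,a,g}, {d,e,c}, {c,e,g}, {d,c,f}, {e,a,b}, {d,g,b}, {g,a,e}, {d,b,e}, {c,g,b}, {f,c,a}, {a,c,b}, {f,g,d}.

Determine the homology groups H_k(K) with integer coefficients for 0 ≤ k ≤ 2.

H_0 ≅ Z,  H_1 ≅ Z/2,  H_2 = 0.

We work with the vertex ordering a < b < c < d < e < f < g. The simplices of K, each written with vertices in increasing order, are:

  0-simplices (7): a, b, c, d, e, f, g
  1-simplices (18): ab, ac, ae, af, ag, bc, bd, be, bg, cd, ce, cf, cg, de, df, dg, eg, fg
  2-simplices (12): abc, abe, acf, aeg, afg, bcg, bde, bdg, cde, cdf, ceg, dfg

Hence C_0 ≅ Z^7, C_1 ≅ Z^18, C_2 ≅ Z^12.

∂_1: C_1 → C_0 sends each edge [p,q] (with p < q) to q − p. For instance
  ∂ag = g − a.
The resulting 7×18 matrix has rank 6, and its Smith normal form has invariant factors (1,1,1,1,1,1).

∂_2: C_2 → C_1 acts by ∂[p,q,r] = [q,r] − [p,r] + [p,q]. For instance
  ∂bdg = dg − bg + bd,
  ∂abe = be − ae + ab.
The 18×12 boundary matrix has rank 12 and Smith normal form diag(1,1,1,1,1,1,1,1,1,1,1,2).

Computing H_k = (kernel of ∂_k) / (image of ∂_{k+1}):

  H_0: rank C_0 − rank ∂_1 = 7 − 6 = 1, and the invariant factors of ∂_1 are all 1, so H_0 ≅ Z.
  H_1: rank ker ∂_1 − rank ∂_2 = (18 − 6) − 12 = 0, and ∂_2 has invariant factor 2 > 1, so H_1 ≅ Z/2.
  H_2: rank ker ∂_2 − rank ∂_3 = (12 − 12) − 0 = 0, and there is no ∂_3, so H_2 ≅ 0.

As a check, the Euler characteristic is 7 − 18 + 12 = 1, which agrees with 1 − 0 + 0 = 1.
(K is a triangulation of the real projective plane RP^2.)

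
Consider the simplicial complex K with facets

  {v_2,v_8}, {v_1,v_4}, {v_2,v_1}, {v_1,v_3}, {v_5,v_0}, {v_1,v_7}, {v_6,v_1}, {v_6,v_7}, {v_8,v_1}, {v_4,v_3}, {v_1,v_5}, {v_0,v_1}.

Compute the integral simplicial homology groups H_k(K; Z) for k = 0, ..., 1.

Take the total order v_0 < v_1 < v_2 < v_3 < v_4 < v_5 < v_6 < v_7 < v_8 on the vertex set. Then K (dimension 1) consists of the simplices:

  0-simplices (9): [v_0], [v_1], [v_2], [v_3], [v_4], [v_5], [v_6], [v_7], [v_8]
  1-simplices (12): [v_0,v_1], [v_0,v_5], [v_1,v_2], [v_1,v_3], [v_1,v_4], [v_1,v_5], [v_1,v_6], [v_1,v_7], [v_1,v_8], [v_2,v_8], [v_3,v_4], [v_6,v_7]

giving chain groups C_0 ≅ Z^9, C_1 ≅ Z^12.

∂_1: C_1 → C_0 maps an edge to its endpoints' difference, ∂[p,q] = q − p. For instance
  ∂[v_1,v_4] = [v_4] − [v_1].
The resulting 9×12 matrix has rank 8, and its Smith normal form has invariant factors (1,1,1,1,1,1,1,1).

Computing H_k = (kernel of ∂_k) / (image of ∂_{k+1}):

  H_0: rank C_0 − rank ∂_1 = 9 − 8 = 1, and the invariant factors of ∂_1 are all 1, so H_0 = Z.
  H_1: rank ker ∂_1 − rank ∂_2 = (12 − 8) − 0 = 4, and there is no ∂_2, so H_1 = Z^4.

H_0 = Z,  H_1 = Z^4.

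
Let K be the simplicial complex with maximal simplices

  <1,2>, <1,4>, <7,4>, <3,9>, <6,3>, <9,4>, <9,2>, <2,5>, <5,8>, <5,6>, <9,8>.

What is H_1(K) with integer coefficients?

H_1 ≅ Z^3.

Take the total order 1 < 2 < 3 < 4 < 5 < 6 < 7 < 8 < 9 on the vertex set. Then K (dimension 1) consists of the simplices:

  0-simplices (9): [1], [2], [3], [4], [5], [6], [7], [8], [9]
  1-simplices (11): [1,2], [1,4], [2,5], [2,9], [3,6], [3,9], [4,7], [4,9], [5,6], [5,8], [8,9]

so the chain groups are C_0 ≅ Z^9, C_1 ≅ Z^11.

∂_1: C_1 → C_0 maps an edge to its endpoints' difference, ∂[p,q] = q − p.
The resulting 9×11 matrix has rank 8, and its Smith normal form has invariant factors (1,1,1,1,1,1,1,1).

Computing H_k = (kernel of ∂_k) / (image of ∂_{k+1}):

  H_1: rank ker ∂_1 − rank ∂_2 = (11 − 8) − 0 = 3, and there is no ∂_2, so H_1 ≅ Z^3.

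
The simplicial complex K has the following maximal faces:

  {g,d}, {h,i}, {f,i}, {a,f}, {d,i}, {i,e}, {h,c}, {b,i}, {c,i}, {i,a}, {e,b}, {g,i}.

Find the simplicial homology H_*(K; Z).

H_0 ≅ Z,  H_1 ≅ Z^4.

Fix the vertex order a < b < c < d < e < f < g < h < i and write every simplex with vertices in increasing order. Then dim K = 1 and the simplices of K are:

  0-simplices (9): a, b, c, d, e, f, g, h, i
  1-simplices (12): af, ai, be, bi, ch, ci, dg, di, ei, fi, gi, hi

so the chain groups are C_0 ≅ Z^9, C_1 ≅ Z^12.

The boundary map ∂_1: C_1 → C_0 is given by ∂[p,q] = [q] − [p]. For instance
  ∂af = f − a.
As a 9×12 matrix over Z this has rank 8, with invariant factors (1,1,1,1,1,1,1,1).

Computing H_k = (kernel of ∂_k) / (image of ∂_{k+1}):

  H_0: rank C_0 − rank ∂_1 = 9 − 8 = 1, and the invariant factors of ∂_1 are all 1, so H_0 = Z.
  H_1: rank ker ∂_1 − rank ∂_2 = (12 − 8) − 0 = 4, and there is no ∂_2, so H_1 = Z^4.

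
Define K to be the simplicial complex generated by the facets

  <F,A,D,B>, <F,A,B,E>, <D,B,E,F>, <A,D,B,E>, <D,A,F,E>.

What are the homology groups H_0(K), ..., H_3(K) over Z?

H_0 = Z,  H_1 = 0,  H_2 = 0,  H_3 = Z.

Take the total order A < B < D < E < F on the vertex set. Then K (dimension 3) consists of the simplices:

  0-simplices (5): A, B, D, E, F
  1-simplices (10): AB, AD, AE, AF, BD, BE, BF, DE, DF, EF
  2-simplices (10): ABD, ABE, ABF, ADE, ADF, AEF, BDE, BDF, BEF, DEF
  3-simplices (5): ABDE, ABDF, ABEF, ADEF, BDEF

giving chain groups C_0 ≅ Z^5, C_1 ≅ Z^10, C_2 ≅ Z^10, C_3 ≅ Z^5.

The boundary map ∂_1: C_1 → C_0 sends each edge [p,q] (with p < q) to q − p. For instance
  ∂BE = E − B.
The 5×10 boundary matrix has rank 4 and Smith normal form diag(1,1,1,1).

The boundary map ∂_2: C_2 → C_1 acts by ∂[p,q,r] = [q,r] − [p,r] + [p,q]. For instance
  ∂ADE = DE − AE + AD,
  ∂ABE = BE − AE + AB.
As a 10×10 matrix over Z this has rank 6, with invariant factors (1,1,1,1,1,1).

∂_3: C_3 → C_2 sends each 3-simplex σ to the alternating sum Σ_i (−1)^i (σ with its i-th vertex removed). For instance
  ∂BDEF = DEF − BEF + BDF − BDE,
  ∂ABEF = BEF − AEF + ABF − ABE.
As a 10×5 matrix over Z this has rank 4, with invariant factors (1,1,1,1).

Now H_k = ker ∂_k / im ∂_{k+1}, so:

  H_0: rank C_0 − rank ∂_1 = 5 − 4 = 1, and the invariant factors of ∂_1 are all 1, so H_0 = Z.
  H_1: rank ker ∂_1 − rank ∂_2 = (10 − 4) − 6 = 0, and the invariant factors of ∂_2 are all 1, so H_1 = 0.
  H_2: rank ker ∂_2 − rank ∂_3 = (10 − 6) − 4 = 0, and the invariant factors of ∂_3 are all 1, so H_2 = 0.
  H_3: rank ker ∂_3 − rank ∂_4 = (5 − 4) − 0 = 1, and there is no ∂_4, so H_3 = Z.

As a check, the Euler characteristic is 5 − 10 + 10 − 5 = 0, which agrees with 1 − 0 + 0 − 1 = 0.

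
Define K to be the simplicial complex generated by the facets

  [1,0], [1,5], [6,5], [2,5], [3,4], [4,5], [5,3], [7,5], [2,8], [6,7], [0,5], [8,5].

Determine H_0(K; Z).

H_0 ≅ Z.

Fix the vertex order 0 < 1 < 2 < 3 < 4 < 5 < 6 < 7 < 8 and write every simplex with vertices in increasing order. Then dim K = 1 and the simplices of K are:

  0-simplices (9): [0], [1], [2], [3], [4], [5], [6], [7], [8]
  1-simplices (12): [0,1], [0,5], [1,5], [2,5], [2,8], [3,4], [3,5], [4,5], [5,6], [5,7], [5,8], [6,7]

Hence C_0 ≅ Z^9, C_1 ≅ Z^12.

∂_1: C_1 → C_0 sends each edge [p,q] (with p < q) to q − p.
This gives a 9×12 integer matrix of rank 8; reducing to Smith normal form yields diagonal entries (1,1,1,1,1,1,1,1).

From H_k ≅ ker(∂_k) / im(∂_{k+1}) we obtain:

  H_0: rank C_0 − rank ∂_1 = 9 − 8 = 1, and the invariant factors of ∂_1 are all 1, so H_0 = Z.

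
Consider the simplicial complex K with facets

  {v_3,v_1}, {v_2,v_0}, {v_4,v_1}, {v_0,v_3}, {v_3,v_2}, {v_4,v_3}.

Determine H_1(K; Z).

H_1 = Z^2.

We work with the vertex ordering v_0 < v_1 < v_2 < v_3 < v_4. The simplices of K, each written with vertices in increasing order, are:

  0-simplices (5): [v_0], [v_1], [v_2], [v_3], [v_4]
  1-simplices (6): [v_0,v_2], [v_0,v_3], [v_1,v_3], [v_1,v_4], [v_2,v_3], [v_3,v_4]

giving chain groups C_0 ≅ Z^5, C_1 ≅ Z^6.

∂_1: C_1 → C_0 maps an edge to its endpoints' difference, ∂[p,q] = q − p.
The resulting 5×6 matrix has rank 4, and its Smith normal form has invariant factors (1,1,1,1).

Reading off H_k = ker ∂_k / im ∂_{k+1}:

  H_1: rank ker ∂_1 − rank ∂_2 = (6 − 4) − 0 = 2, and there is no ∂_2, so H_1 = Z^2.

(K is a triangulation of a wedge of 2 circles.)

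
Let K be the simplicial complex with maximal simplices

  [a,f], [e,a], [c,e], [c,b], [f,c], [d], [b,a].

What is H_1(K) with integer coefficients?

Fix the vertex order a < b < c < d < e < f and write every simplex with vertices in increasing order. Then dim K = 1 and the simplices of K are:

  0-simplices (6): a, b, c, d, e, f
  1-simplices (6): ab, ae, af, bc, ce, cf

Hence C_0 ≅ Z^6, C_1 ≅ Z^6.

∂_1: C_1 → C_0 sends each edge [p,q] (with p < q) to q − p.
As a 6×6 matrix over Z this has rank 4, with invariant factors (1,1,1,1).

Computing H_k = (kernel of ∂_k) / (image of ∂_{k+1}):

  H_1: rank ker ∂_1 − rank ∂_2 = (6 − 4) − 0 = 2, and there is no ∂_2, so H_1 = Z^2.

H_1 ≅ Z^2.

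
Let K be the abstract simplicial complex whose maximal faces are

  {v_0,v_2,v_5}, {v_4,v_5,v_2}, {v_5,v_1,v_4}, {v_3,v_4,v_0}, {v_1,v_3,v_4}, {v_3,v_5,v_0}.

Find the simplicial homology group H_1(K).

H_1 ≅ Z.

Take the total order v_0 < v_1 < v_2 < v_3 < v_4 < v_5 on the vertex set. Then K (dimension 2) consists of the simplices:

  0-simplices (6): [v_0], [v_1], [v_2], [v_3], [v_4], [v_5]
  1-simplices (12): [v_0,v_2], [v_0,v_3], [v_0,v_4], [v_0,v_5], [v_1,v_3], [v_1,v_4], [v_1,v_5], [v_2,v_4], [v_2,v_5], [v_3,v_4], [v_3,v_5], [v_4,v_5]
  2-simplices (6): [v_0,v_2,v_5], [v_0,v_3,v_4], [v_0,v_3,v_5], [v_1,v_3,v_4], [v_1,v_4,v_5], [v_2,v_4,v_5]

giving chain groups C_0 ≅ Z^6, C_1 ≅ Z^12, C_2 ≅ Z^6.

The boundary map ∂_1: C_1 → C_0 maps an edge to its endpoints' difference, ∂[p,q] = q − p.
The 6×12 boundary matrix has rank 5 and Smith normal form diag(1,1,1,1,1).

The boundary map ∂_2: C_2 → C_1 acts by ∂[p,q,r] = [q,r] − [p,r] + [p,q]. For instance
  ∂[v_0,v_2,v_5] = [v_2,v_5] − [v_0,v_5] + [v_0,v_2],
  ∂[v_1,v_4,v_5] = [v_4,v_5] − [v_1,v_5] + [v_1,v_4].
This gives a 12×6 integer matrix of rank 6; reducing to Smith normal form yields diagonal entries (1,1,1,1,1,1).

Now H_k = ker ∂_k / im ∂_{k+1}, so:

  H_1: rank ker ∂_1 − rank ∂_2 = (12 − 5) − 6 = 1, and the invariant factors of ∂_2 are all 1, so H_1 ≅ Z.

(K is a triangulation of the cylinder S^1 x I.)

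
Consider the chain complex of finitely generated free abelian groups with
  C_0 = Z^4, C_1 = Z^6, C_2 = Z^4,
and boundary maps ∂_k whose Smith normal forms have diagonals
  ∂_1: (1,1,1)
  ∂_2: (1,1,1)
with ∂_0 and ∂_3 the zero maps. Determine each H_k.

H_0: b_0 = 4 − 0 − 3 = 1; torsion from ∂_1 factors > 1: none. So H_0 ≅ Z.
H_1: b_1 = 6 − 3 − 3 = 0; torsion from ∂_2 factors > 1: none. So H_1 ≅ 0.
H_2: b_2 = 4 − 3 − 0 = 1; torsion from ∂_3 factors > 1: none. So H_2 ≅ Z.

H_0 ≅ Z,  H_1 = 0,  H_2 ≅ Z.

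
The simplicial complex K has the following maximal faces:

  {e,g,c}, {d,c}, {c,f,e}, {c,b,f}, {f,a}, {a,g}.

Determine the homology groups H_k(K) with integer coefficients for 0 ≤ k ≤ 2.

H_0 ≅ Z,  H_1 ≅ Z,  H_2 = 0.

Fix the vertex order a < b < c < d < e < f < g and write every simplex with vertices in increasing order. Then dim K = 2 and the simplices of K are:

  0-simplices (7): a, b, c, d, e, f, g
  1-simplices (10): af, ag, bc, bf, cd, ce, cf, cg, ef, eg
  2-simplices (3): bcf, cef, ceg

Hence C_0 ≅ Z^7, C_1 ≅ Z^10, C_2 ≅ Z^3.

∂_1: C_1 → C_0 is given by ∂[p,q] = [q] − [p]. For instance
  ∂ef = f − e.
The 7×10 boundary matrix has rank 6 and Smith normal form diag(1,1,1,1,1,1).

∂_2: C_2 → C_1 maps a triangle to the signed sum of its edges. For instance
  ∂cef = ef − cf + ce,
  ∂bcf = cf − bf + bc.
As a 10×3 matrix over Z this has rank 3, with invariant factors (1,1,1).

Computing H_k = (kernel of ∂_k) / (image of ∂_{k+1}):

  H_0: rank C_0 − rank ∂_1 = 7 − 6 = 1, and the invariant factors of ∂_1 are all 1, so H_0 = Z.
  H_1: rank ker ∂_1 − rank ∂_2 = (10 − 6) − 3 = 1, and the invariant factors of ∂_2 are all 1, so H_1 = Z.
  H_2: rank ker ∂_2 − rank ∂_3 = (3 − 3) − 0 = 0, and there is no ∂_3, so H_2 = 0.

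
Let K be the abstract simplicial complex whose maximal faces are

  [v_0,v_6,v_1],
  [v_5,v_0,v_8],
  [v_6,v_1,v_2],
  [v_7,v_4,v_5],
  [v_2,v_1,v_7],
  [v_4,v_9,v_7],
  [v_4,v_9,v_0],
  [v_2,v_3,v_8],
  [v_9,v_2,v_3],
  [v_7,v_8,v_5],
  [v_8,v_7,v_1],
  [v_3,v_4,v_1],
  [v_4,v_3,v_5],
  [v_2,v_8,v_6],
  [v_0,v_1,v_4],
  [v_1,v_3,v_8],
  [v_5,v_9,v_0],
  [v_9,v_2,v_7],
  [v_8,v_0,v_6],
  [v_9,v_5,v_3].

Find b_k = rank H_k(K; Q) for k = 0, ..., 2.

b_0 = 1, b_1 = 1, b_2 = 0.

K has 10 vertices, 30 edges, 20 triangles.
rank ∂_0 = 0, rank ∂_1 = 9 ⇒ b_0 = 10 − 0 − 9 = 1; all invariant factors of ∂_1 are 1 so no torsion. So H_0 ≅ Z.
rank ∂_1 = 9, rank ∂_2 = 20 ⇒ b_1 = 30 − 9 − 20 = 1; ∂_2 has invariant factor(s) [2] giving torsion. So H_1 ≅ Z ⊕ Z/2.
rank ∂_2 = 20, rank ∂_3 = 0 ⇒ b_2 = 20 − 20 − 0 = 0. So H_2 ≅ 0.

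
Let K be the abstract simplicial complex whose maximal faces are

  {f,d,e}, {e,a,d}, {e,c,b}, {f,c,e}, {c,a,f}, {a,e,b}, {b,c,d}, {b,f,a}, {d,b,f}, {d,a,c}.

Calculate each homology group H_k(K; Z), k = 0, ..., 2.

Order the vertices as a < b < c < d < e < f. Listing each simplex with vertices in this order, K has dimension 2 with simplices:

  0-simplices (6): a, b, c, d, e, f
  1-simplices (15): ab, ac, ad, ae, af, bc, bd, be, bf, cd, ce, cf, de, df, ef
  2-simplices (10): abe, abf, acd, acf, ade, bcd, bce, bdf, cef, def

Hence C_0 ≅ Z^6, C_1 ≅ Z^15, C_2 ≅ Z^10.

Boundary ∂_1: C_1 → C_0 sends each edge [p,q] (with p < q) to q − p.
As a 6×15 matrix over Z this has rank 5, with invariant factors (1,1,1,1,1).

∂_2: C_2 → C_1 sends each 2-simplex [p,q,r] to [q,r] − [p,r] + [p,q]. For instance
  ∂bcd = cd − bd + bc,
  ∂bdf = df − bf + bd.
As a 15×10 matrix over Z this has rank 10, with invariant factors (1,1,1,1,1,1,1,1,1,2).

Reading off H_k = ker ∂_k / im ∂_{k+1}:

  H_0: rank C_0 − rank ∂_1 = 6 − 5 = 1, and the invariant factors of ∂_1 are all 1, so H_0 = Z.
  H_1: rank ker ∂_1 − rank ∂_2 = (15 − 5) − 10 = 0, and ∂_2 has invariant factor 2 > 1, so H_1 = Z/2.
  H_2: rank ker ∂_2 − rank ∂_3 = (10 − 10) − 0 = 0, and there is no ∂_3, so H_2 = 0.

H_0 = Z,  H_1 = Z/2,  H_2 = 0.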